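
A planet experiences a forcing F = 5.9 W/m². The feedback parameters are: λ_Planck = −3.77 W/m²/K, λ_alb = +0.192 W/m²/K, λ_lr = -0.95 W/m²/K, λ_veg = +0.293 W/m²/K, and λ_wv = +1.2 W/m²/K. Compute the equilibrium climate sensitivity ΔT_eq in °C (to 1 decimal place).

1.9 °C

Net feedback parameter λ = (−3.77) + (+0.192) + (-0.95) + (+0.293) + (+1.2) = -3.035 W/m²/K.
ΔT = −F/λ = −5.9/(-3.035) = 1.9 °C.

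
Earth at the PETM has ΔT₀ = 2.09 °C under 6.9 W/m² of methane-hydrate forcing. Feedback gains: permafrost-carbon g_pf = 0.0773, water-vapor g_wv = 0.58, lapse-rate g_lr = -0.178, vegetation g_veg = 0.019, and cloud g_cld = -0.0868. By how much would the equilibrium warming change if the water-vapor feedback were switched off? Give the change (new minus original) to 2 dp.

-1.76 °C

Original: g = 0.4115, ΔT = 2.09/(1−0.4115) = 3.5514 °C.
Without water-vapor: g' = -0.1685, ΔT' = 2.09/(1+0.1685) = 1.7886 °C.
Change = 1.7886 − 3.5514 = -1.76 °C.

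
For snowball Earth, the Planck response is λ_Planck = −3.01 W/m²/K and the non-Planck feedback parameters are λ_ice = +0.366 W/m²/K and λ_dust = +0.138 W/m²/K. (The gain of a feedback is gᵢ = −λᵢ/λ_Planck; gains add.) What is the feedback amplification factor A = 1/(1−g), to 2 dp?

Convert to gains: g_ice = 0.366/3.01 = 0.1216; g_dust = 0.138/3.01 = 0.04585.
Total gain g = 0.16745.
A = 1/(1 − 0.16745) = 1.20.

1.20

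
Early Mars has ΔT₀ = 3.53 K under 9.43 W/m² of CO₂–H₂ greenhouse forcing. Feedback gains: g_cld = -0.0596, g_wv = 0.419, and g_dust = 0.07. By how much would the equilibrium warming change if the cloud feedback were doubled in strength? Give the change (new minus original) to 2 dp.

-0.59 K

Original: g = 0.4294, ΔT = 3.53/(1−0.4294) = 6.1865 K.
With doubled cloud: g' = 0.3698, ΔT' = 3.53/(1−0.3698) = 5.6014 K.
Change = 5.6014 − 6.1865 = -0.59 K.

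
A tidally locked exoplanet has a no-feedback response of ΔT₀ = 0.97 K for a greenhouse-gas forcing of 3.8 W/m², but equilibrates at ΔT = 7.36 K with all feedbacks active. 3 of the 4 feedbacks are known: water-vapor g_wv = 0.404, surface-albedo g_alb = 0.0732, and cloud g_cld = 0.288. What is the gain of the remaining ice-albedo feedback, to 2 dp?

0.10

Amplification A = ΔT/ΔT₀ = 7.36/0.97 = 7.588.
Total gain g = 1 − 1/A = 1 − 1/7.588 = 0.8682.
Known gains sum to 0.404 + 0.0732 + 0.288 = 0.7652.
g_ice = 0.8682 − 0.7652 = 0.10.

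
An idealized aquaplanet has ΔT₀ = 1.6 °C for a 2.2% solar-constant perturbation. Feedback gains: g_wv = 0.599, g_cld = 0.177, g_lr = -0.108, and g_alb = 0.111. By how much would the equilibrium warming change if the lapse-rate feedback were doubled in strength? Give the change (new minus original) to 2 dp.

Original: g = 0.779, ΔT = 1.6/(1−0.779) = 7.2398 °C.
With doubled lapse-rate: g' = 0.671, ΔT' = 1.6/(1−0.671) = 4.8632 °C.
Change = 4.8632 − 7.2398 = -2.38 °C.

-2.38 °C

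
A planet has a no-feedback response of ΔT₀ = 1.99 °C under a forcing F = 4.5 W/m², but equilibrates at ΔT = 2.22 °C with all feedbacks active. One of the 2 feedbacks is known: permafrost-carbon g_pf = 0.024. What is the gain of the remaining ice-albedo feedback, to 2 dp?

Amplification A = ΔT/ΔT₀ = 2.22/1.99 = 1.116.
Total gain g = 1 − 1/A = 1 − 1/1.116 = 0.1039.
The known gain is 0.024.
g_ice = 0.1039 − 0.024 = 0.08.

0.08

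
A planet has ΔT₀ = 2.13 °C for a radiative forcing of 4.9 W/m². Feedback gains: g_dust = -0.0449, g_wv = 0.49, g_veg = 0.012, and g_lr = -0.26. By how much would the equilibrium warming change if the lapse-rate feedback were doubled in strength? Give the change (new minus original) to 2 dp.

-0.65 °C

Original: g = 0.1971, ΔT = 2.13/(1−0.1971) = 2.6529 °C.
With doubled lapse-rate: g' = -0.0629, ΔT' = 2.13/(1+0.0629) = 2.0040 °C.
Change = 2.0040 − 2.6529 = -0.65 °C.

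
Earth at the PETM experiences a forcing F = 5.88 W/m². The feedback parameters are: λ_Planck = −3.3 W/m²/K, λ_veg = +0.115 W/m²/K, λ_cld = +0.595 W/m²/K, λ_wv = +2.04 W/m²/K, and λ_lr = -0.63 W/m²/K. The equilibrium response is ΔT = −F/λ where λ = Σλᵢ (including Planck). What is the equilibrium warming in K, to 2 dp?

4.98 K

Net feedback parameter λ = (−3.3) + (+0.115) + (+0.595) + (+2.04) + (-0.63) = -1.18 W/m²/K.
ΔT = −F/λ = −5.88/(-1.18) = 4.98 K.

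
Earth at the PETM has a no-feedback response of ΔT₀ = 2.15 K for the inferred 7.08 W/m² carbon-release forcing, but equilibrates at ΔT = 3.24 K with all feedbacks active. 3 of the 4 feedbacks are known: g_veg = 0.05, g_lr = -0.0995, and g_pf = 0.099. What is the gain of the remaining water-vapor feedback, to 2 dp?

0.29

Amplification A = ΔT/ΔT₀ = 3.24/2.15 = 1.507.
Total gain g = 1 − 1/A = 1 − 1/1.507 = 0.3364.
Known gains sum to 0.05 − 0.0995 + 0.099 = 0.0495.
g_wv = 0.3364 − 0.0495 = 0.29.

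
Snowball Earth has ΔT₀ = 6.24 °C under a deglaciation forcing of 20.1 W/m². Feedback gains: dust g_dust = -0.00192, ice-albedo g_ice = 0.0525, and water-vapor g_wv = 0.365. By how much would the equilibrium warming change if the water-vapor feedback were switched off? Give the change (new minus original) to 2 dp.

Original: g = 0.41558, ΔT = 6.24/(1−0.41558) = 10.6773 °C.
Without water-vapor: g' = 0.05058, ΔT' = 6.24/(1−0.05058) = 6.5724 °C.
Change = 6.5724 − 10.6773 = -4.10 °C.

-4.10 °C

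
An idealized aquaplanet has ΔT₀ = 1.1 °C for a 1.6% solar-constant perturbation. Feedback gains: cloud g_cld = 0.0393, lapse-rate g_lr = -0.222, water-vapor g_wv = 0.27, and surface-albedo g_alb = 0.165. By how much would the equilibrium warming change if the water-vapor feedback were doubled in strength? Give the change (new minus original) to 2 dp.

Original: g = 0.2523, ΔT = 1.1/(1−0.2523) = 1.4712 °C.
With doubled water-vapor: g' = 0.5223, ΔT' = 1.1/(1−0.5223) = 2.3027 °C.
Change = 2.3027 − 1.4712 = 0.83 °C.

0.83 °C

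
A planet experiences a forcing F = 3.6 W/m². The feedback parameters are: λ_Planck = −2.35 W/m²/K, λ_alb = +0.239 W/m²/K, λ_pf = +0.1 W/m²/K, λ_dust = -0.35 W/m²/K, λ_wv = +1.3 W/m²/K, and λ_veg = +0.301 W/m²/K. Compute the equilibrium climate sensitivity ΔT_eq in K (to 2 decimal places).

4.74 K

Net feedback parameter λ = (−2.35) + (+0.239) + (+0.1) + (-0.35) + (+1.3) + (+0.301) = -0.76 W/m²/K.
ΔT = −F/λ = −3.6/(-0.76) = 4.74 K.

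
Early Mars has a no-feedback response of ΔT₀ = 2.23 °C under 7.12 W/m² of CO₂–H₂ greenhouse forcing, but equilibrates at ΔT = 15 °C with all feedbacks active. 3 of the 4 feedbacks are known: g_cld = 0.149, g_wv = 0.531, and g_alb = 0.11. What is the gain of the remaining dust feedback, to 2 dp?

0.06

Amplification A = ΔT/ΔT₀ = 15/2.23 = 6.726.
Total gain g = 1 − 1/A = 1 − 1/6.726 = 0.8513.
Known gains sum to 0.149 + 0.531 + 0.11 = 0.79.
g_dust = 0.8513 − 0.79 = 0.06.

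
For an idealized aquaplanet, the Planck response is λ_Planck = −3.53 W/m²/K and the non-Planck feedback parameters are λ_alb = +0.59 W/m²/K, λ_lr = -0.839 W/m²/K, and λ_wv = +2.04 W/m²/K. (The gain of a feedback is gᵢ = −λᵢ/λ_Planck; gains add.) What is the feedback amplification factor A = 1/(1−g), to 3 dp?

2.030

Convert to gains: g_alb = 0.59/3.53 = 0.1671; g_lr = -0.839/3.53 = -0.2377; g_wv = 2.04/3.53 = 0.5779.
Total gain g = 0.5073.
A = 1/(1 − 0.5073) = 2.030.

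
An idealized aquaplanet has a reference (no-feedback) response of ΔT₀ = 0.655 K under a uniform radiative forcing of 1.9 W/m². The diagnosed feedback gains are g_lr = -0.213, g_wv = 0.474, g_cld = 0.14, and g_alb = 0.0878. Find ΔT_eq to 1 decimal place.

1.3 K

Total gain g = -0.213 + 0.474 + 0.14 + 0.0878 = 0.4888.
Amplification A = 1/(1 − 0.4888) = 1.956.
ΔT = 0.655 × 1.956 = 1.3 K.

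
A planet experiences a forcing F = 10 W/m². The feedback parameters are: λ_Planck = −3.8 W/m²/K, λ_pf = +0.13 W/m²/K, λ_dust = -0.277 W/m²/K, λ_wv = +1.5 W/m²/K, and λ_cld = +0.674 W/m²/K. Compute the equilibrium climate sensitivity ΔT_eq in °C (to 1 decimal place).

5.6 °C

Net feedback parameter λ = (−3.8) + (+0.13) + (-0.277) + (+1.5) + (+0.674) = -1.773 W/m²/K.
ΔT = −F/λ = −10/(-1.773) = 5.6 °C.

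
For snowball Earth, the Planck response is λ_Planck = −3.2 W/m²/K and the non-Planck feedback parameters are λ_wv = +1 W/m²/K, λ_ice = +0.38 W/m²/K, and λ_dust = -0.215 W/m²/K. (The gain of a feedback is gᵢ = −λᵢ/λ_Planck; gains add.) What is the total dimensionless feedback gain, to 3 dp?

0.364

Convert to gains: g_wv = 1/3.2 = 0.3125; g_ice = 0.38/3.2 = 0.1187; g_dust = -0.215/3.2 = -0.06719.
Total gain g = 0.36401.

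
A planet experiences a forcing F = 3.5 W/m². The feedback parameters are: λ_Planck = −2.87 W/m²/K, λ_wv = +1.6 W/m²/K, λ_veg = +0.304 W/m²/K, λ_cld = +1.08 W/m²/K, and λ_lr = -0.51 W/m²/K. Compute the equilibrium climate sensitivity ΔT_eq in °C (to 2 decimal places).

Net feedback parameter λ = (−2.87) + (+1.6) + (+0.304) + (+1.08) + (-0.51) = -0.396 W/m²/K.
ΔT = −F/λ = −3.5/(-0.396) = 8.84 °C.

8.84 °C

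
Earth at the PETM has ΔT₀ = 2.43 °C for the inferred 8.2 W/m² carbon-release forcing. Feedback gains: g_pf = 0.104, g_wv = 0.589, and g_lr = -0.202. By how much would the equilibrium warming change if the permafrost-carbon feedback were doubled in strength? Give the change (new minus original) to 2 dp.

1.23 °C

Original: g = 0.491, ΔT = 2.43/(1−0.491) = 4.7741 °C.
With doubled permafrost-carbon: g' = 0.595, ΔT' = 2.43/(1−0.595) = 6.0000 °C.
Change = 6.0000 − 4.7741 = 1.23 °C.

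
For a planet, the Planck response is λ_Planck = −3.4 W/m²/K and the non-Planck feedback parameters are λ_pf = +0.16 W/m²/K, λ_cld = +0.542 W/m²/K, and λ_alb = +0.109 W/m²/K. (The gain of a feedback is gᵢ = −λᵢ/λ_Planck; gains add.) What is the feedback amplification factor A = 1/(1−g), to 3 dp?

Convert to gains: g_pf = 0.16/3.4 = 0.04706; g_cld = 0.542/3.4 = 0.1594; g_alb = 0.109/3.4 = 0.03206.
Total gain g = 0.23852.
A = 1/(1 − 0.23852) = 1.313.

1.313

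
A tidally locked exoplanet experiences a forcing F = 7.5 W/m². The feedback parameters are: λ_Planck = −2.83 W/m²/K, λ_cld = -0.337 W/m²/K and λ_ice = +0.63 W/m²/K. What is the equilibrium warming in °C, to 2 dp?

2.96 °C

Net feedback parameter λ = (−2.83) + (-0.337) + (+0.63) = -2.537 W/m²/K.
ΔT = −F/λ = −7.5/(-2.537) = 2.96 °C.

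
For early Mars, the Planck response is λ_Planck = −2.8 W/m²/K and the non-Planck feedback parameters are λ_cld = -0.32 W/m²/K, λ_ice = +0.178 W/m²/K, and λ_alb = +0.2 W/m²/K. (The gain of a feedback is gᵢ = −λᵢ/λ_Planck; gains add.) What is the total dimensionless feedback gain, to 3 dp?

0.021

Convert to gains: g_cld = -0.32/2.8 = -0.1143; g_ice = 0.178/2.8 = 0.06357; g_alb = 0.2/2.8 = 0.07143.
Total gain g = 0.0207.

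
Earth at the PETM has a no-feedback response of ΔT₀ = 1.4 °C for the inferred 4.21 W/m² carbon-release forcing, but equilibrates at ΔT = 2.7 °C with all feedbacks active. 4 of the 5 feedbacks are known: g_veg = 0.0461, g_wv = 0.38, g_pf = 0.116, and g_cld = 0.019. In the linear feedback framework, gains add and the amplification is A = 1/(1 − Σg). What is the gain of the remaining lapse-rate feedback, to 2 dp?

-0.08

Amplification A = ΔT/ΔT₀ = 2.7/1.4 = 1.929.
Total gain g = 1 − 1/A = 1 − 1/1.929 = 0.4816.
Known gains sum to 0.0461 + 0.38 + 0.116 + 0.019 = 0.5611.
g_lr = 0.4816 − 0.5611 = -0.08.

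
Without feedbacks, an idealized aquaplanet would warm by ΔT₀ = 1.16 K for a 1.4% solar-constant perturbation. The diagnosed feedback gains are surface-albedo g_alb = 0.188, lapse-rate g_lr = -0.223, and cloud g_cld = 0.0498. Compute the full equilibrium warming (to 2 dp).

Total gain g = 0.188 − 0.223 + 0.0498 = 0.0148.
Amplification A = 1/(1 − 0.0148) = 1.015.
ΔT = 1.16 × 1.015 = 1.18 K.

1.18 K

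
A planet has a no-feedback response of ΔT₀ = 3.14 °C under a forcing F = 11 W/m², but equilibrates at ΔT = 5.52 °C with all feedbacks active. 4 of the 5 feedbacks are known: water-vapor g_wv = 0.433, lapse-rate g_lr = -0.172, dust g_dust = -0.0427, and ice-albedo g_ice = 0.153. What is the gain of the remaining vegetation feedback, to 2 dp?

0.06

Amplification A = ΔT/ΔT₀ = 5.52/3.14 = 1.758.
Total gain g = 1 − 1/A = 1 − 1/1.758 = 0.4312.
Known gains sum to 0.433 − 0.172 − 0.0427 + 0.153 = 0.3713.
g_veg = 0.4312 − 0.3713 = 0.06.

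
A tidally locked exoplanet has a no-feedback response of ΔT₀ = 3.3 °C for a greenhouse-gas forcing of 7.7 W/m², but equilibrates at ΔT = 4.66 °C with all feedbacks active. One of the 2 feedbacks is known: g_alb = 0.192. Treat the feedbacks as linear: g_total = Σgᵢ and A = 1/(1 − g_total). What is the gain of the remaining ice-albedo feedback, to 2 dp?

Amplification A = ΔT/ΔT₀ = 4.66/3.3 = 1.412.
Total gain g = 1 − 1/A = 1 − 1/1.412 = 0.2918.
The known gain is 0.192.
g_ice = 0.2918 − 0.192 = 0.10.

0.10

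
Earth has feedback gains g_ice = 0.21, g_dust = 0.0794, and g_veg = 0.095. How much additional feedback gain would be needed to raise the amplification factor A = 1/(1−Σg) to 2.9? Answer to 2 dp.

0.27

Current total gain = 0.3844.
Target gain for A = 2.9: g* = 1 − 1/2.9 = 0.6552.
Additional gain needed = 0.6552 − 0.3844 = 0.27.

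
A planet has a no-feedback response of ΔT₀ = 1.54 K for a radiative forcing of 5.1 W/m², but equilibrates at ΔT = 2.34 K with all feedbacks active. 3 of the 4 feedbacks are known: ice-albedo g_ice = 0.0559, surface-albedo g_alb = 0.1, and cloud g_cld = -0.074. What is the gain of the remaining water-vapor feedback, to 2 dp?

0.26

Amplification A = ΔT/ΔT₀ = 2.34/1.54 = 1.519.
Total gain g = 1 − 1/A = 1 − 1/1.519 = 0.3417.
Known gains sum to 0.0559 + 0.1 − 0.074 = 0.0819.
g_wv = 0.3417 − 0.0819 = 0.26.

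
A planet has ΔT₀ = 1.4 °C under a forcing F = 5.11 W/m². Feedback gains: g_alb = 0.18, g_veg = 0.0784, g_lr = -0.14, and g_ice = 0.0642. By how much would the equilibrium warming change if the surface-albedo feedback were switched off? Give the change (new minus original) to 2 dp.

Original: g = 0.1826, ΔT = 1.4/(1−0.1826) = 1.7127 °C.
Without surface-albedo: g' = 0.0026, ΔT' = 1.4/(1−0.0026) = 1.4036 °C.
Change = 1.4036 − 1.7127 = -0.31 °C.

-0.31 °C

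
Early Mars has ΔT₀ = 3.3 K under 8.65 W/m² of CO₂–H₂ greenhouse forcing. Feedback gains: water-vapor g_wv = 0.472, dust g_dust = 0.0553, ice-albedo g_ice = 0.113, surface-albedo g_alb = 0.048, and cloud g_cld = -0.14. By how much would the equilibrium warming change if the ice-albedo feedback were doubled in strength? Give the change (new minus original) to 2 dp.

2.44 K

Original: g = 0.5483, ΔT = 3.3/(1−0.5483) = 7.3057 K.
With doubled ice-albedo: g' = 0.6613, ΔT' = 3.3/(1−0.6613) = 9.7431 K.
Change = 9.7431 − 7.3057 = 2.44 K.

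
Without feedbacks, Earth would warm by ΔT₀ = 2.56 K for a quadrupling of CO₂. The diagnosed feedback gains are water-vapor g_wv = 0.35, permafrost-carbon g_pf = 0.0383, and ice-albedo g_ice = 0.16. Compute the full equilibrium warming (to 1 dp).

Total gain g = 0.35 + 0.0383 + 0.16 = 0.5483.
Amplification A = 1/(1 − 0.5483) = 2.214.
ΔT = 2.56 × 2.214 = 5.7 K.

5.7 K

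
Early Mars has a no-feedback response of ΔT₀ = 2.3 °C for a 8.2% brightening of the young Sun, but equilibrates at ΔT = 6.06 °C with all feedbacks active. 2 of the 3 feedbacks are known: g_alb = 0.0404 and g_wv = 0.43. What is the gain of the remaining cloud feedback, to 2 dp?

Amplification A = ΔT/ΔT₀ = 6.06/2.3 = 2.635.
Total gain g = 1 − 1/A = 1 − 1/2.635 = 0.6205.
Known gains sum to 0.0404 + 0.43 = 0.4704.
g_cld = 0.6205 − 0.4704 = 0.15.

0.15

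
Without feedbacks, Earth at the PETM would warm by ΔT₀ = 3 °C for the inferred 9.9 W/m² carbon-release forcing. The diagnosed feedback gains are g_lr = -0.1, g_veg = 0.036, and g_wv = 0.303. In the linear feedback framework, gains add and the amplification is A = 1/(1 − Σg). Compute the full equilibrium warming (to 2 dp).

3.94 °C

Total gain g = -0.1 + 0.036 + 0.303 = 0.239.
Amplification A = 1/(1 − 0.239) = 1.314.
ΔT = 3 × 1.314 = 3.94 °C.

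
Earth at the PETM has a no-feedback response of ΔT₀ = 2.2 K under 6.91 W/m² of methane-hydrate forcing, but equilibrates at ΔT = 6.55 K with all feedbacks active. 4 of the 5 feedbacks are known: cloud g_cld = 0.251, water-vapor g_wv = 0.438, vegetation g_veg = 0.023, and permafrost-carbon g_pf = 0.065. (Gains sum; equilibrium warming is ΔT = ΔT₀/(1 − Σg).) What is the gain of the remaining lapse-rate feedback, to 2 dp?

-0.11

Amplification A = ΔT/ΔT₀ = 6.55/2.2 = 2.977.
Total gain g = 1 − 1/A = 1 − 1/2.977 = 0.6641.
Known gains sum to 0.251 + 0.438 + 0.023 + 0.065 = 0.777.
g_lr = 0.6641 − 0.777 = -0.11.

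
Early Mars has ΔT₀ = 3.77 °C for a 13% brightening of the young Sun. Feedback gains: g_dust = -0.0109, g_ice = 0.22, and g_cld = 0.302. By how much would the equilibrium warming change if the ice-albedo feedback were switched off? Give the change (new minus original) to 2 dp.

Original: g = 0.5111, ΔT = 3.77/(1−0.5111) = 7.7112 °C.
Without ice-albedo: g' = 0.2911, ΔT' = 3.77/(1−0.2911) = 5.3181 °C.
Change = 5.3181 − 7.7112 = -2.39 °C.

-2.39 °C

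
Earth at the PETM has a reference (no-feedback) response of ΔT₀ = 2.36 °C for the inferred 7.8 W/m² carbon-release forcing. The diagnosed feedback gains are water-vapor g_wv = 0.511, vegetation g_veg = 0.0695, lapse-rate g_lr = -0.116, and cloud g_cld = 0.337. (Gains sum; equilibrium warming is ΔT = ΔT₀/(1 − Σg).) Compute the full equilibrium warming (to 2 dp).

Total gain g = 0.511 + 0.0695 − 0.116 + 0.337 = 0.8015.
Amplification A = 1/(1 − 0.8015) = 5.038.
ΔT = 2.36 × 5.038 = 11.89 °C.

11.89 °C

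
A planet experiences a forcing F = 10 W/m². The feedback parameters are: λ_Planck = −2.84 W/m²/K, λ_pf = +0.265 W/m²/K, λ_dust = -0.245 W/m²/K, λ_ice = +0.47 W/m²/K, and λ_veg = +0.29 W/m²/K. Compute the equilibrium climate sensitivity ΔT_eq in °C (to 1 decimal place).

Net feedback parameter λ = (−2.84) + (+0.265) + (-0.245) + (+0.47) + (+0.29) = -2.06 W/m²/K.
ΔT = −F/λ = −10/(-2.06) = 4.9 °C.

4.9 °C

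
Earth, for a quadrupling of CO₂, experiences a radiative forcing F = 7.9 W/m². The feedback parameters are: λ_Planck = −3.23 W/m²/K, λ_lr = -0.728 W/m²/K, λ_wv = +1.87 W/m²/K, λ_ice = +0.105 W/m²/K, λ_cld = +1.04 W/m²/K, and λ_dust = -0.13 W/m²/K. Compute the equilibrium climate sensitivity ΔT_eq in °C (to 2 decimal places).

Net feedback parameter λ = (−3.23) + (-0.728) + (+1.87) + (+0.105) + (+1.04) + (-0.13) = -1.073 W/m²/K.
ΔT = −F/λ = −7.9/(-1.073) = 7.36 °C.

7.36 °C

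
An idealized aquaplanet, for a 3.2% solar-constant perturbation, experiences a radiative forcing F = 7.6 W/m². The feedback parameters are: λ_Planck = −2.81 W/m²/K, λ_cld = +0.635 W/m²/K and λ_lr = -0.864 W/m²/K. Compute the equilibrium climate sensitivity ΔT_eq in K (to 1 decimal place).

Net feedback parameter λ = (−2.81) + (+0.635) + (-0.864) = -3.039 W/m²/K.
ΔT = −F/λ = −7.6/(-3.039) = 2.5 K.

2.5 K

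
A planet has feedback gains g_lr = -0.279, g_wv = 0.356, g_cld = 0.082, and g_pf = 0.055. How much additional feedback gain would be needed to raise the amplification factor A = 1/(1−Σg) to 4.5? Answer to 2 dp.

0.56

Current total gain = 0.214.
Target gain for A = 4.5: g* = 1 − 1/4.5 = 0.7778.
Additional gain needed = 0.7778 − 0.214 = 0.56.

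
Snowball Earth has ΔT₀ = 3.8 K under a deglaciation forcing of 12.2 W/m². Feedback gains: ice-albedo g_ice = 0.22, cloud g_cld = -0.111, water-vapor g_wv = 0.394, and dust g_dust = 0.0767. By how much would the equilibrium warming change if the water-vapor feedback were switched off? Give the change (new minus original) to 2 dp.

Original: g = 0.5797, ΔT = 3.8/(1−0.5797) = 9.0412 K.
Without water-vapor: g' = 0.1857, ΔT' = 3.8/(1−0.1857) = 4.6666 K.
Change = 4.6666 − 9.0412 = -4.37 K.

-4.37 K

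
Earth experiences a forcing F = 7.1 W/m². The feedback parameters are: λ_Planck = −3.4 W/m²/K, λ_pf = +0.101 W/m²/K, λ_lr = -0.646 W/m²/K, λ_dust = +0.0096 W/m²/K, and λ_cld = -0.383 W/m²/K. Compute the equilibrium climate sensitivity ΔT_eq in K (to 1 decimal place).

Net feedback parameter λ = (−3.4) + (+0.101) + (-0.646) + (+0.0096) + (-0.383) = -4.3184 W/m²/K.
ΔT = −F/λ = −7.1/(-4.3184) = 1.6 K.

1.6 K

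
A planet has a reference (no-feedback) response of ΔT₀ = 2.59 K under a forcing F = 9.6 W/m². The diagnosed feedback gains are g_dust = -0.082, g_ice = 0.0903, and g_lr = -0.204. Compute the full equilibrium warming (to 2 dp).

Total gain g = -0.082 + 0.0903 − 0.204 = -0.1957.
Amplification A = 1/(1 + 0.1957) = 0.8363.
ΔT = 2.59 × 0.8363 = 2.17 K.

2.17 K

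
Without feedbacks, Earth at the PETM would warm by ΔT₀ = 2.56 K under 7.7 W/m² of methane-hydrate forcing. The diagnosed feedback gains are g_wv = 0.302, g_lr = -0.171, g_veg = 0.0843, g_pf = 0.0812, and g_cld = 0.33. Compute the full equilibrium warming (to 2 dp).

Total gain g = 0.302 − 0.171 + 0.0843 + 0.0812 + 0.33 = 0.6265.
Amplification A = 1/(1 − 0.6265) = 2.677.
ΔT = 2.56 × 2.677 = 6.85 K.

6.85 K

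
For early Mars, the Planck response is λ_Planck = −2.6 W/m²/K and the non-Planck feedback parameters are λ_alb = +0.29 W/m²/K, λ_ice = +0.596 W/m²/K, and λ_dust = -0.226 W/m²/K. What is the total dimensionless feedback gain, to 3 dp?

Convert to gains: g_alb = 0.29/2.6 = 0.1115; g_ice = 0.596/2.6 = 0.2292; g_dust = -0.226/2.6 = -0.08692.
Total gain g = 0.25378.

0.254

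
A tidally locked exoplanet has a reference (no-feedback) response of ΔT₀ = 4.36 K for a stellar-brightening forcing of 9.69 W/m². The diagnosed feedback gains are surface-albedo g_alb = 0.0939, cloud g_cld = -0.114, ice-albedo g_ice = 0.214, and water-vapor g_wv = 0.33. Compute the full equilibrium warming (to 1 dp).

9.2 K

Total gain g = 0.0939 − 0.114 + 0.214 + 0.33 = 0.5239.
Amplification A = 1/(1 − 0.5239) = 2.1.
ΔT = 4.36 × 2.1 = 9.2 K.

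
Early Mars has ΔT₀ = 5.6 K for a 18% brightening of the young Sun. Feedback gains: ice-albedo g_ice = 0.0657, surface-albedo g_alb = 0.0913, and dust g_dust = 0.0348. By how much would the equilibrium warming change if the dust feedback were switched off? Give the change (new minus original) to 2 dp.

Original: g = 0.1918, ΔT = 5.6/(1−0.1918) = 6.9290 K.
Without dust: g' = 0.157, ΔT' = 5.6/(1−0.157) = 6.6429 K.
Change = 6.6429 − 6.9290 = -0.29 K.

-0.29 K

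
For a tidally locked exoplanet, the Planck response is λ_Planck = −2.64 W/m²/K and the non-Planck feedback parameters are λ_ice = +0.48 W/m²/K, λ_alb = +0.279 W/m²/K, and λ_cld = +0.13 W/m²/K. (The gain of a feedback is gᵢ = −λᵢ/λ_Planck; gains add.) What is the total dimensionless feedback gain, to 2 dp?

0.34

Convert to gains: g_ice = 0.48/2.64 = 0.1818; g_alb = 0.279/2.64 = 0.1057; g_cld = 0.13/2.64 = 0.04924.
Total gain g = 0.33674.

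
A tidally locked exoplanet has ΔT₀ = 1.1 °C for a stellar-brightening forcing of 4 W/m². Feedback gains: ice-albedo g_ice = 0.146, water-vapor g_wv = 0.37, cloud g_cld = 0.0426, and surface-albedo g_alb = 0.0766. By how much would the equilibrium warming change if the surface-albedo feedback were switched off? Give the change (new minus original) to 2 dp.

Original: g = 0.6352, ΔT = 1.1/(1−0.6352) = 3.0154 °C.
Without surface-albedo: g' = 0.5586, ΔT' = 1.1/(1−0.5586) = 2.4921 °C.
Change = 2.4921 − 3.0154 = -0.52 °C.

-0.52 °C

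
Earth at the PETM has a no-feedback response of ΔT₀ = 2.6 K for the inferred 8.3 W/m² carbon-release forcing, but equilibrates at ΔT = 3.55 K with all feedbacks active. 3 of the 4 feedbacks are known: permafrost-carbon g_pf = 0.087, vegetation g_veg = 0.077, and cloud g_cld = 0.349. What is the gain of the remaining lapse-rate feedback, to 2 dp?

Amplification A = ΔT/ΔT₀ = 3.55/2.6 = 1.365.
Total gain g = 1 − 1/A = 1 − 1/1.365 = 0.2674.
Known gains sum to 0.087 + 0.077 + 0.349 = 0.513.
g_lr = 0.2674 − 0.513 = -0.25.

-0.25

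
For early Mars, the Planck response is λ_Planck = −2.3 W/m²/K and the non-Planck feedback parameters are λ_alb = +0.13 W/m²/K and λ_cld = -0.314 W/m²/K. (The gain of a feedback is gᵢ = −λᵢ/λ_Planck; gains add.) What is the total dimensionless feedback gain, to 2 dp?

-0.08

Convert to gains: g_alb = 0.13/2.3 = 0.05652; g_cld = -0.314/2.3 = -0.1365.
Total gain g = -0.07998.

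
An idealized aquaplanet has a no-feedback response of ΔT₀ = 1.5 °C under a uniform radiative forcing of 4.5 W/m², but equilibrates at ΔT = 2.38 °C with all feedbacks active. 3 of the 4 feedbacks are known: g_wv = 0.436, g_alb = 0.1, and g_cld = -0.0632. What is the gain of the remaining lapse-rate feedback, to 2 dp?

-0.10

Amplification A = ΔT/ΔT₀ = 2.38/1.5 = 1.587.
Total gain g = 1 − 1/A = 1 − 1/1.587 = 0.3699.
Known gains sum to 0.436 + 0.1 − 0.0632 = 0.4728.
g_lr = 0.3699 − 0.4728 = -0.10.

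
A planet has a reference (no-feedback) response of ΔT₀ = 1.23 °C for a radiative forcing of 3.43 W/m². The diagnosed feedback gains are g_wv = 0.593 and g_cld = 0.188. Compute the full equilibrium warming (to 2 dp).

5.62 °C

Total gain g = 0.593 + 0.188 = 0.781.
Amplification A = 1/(1 − 0.781) = 4.566.
ΔT = 1.23 × 4.566 = 5.62 °C.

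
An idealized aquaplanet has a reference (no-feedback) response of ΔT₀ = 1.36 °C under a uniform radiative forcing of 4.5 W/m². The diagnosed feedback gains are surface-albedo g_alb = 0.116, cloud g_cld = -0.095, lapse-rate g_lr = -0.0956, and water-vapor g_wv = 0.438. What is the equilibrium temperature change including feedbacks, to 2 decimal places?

Total gain g = 0.116 − 0.095 − 0.0956 + 0.438 = 0.3634.
Amplification A = 1/(1 − 0.3634) = 1.571.
ΔT = 1.36 × 1.571 = 2.14 °C.

2.14 °C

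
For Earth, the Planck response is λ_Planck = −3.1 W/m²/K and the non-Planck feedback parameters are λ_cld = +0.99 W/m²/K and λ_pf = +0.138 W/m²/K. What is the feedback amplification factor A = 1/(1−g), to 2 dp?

Convert to gains: g_cld = 0.99/3.1 = 0.3194; g_pf = 0.138/3.1 = 0.04452.
Total gain g = 0.36392.
A = 1/(1 − 0.36392) = 1.57.

1.57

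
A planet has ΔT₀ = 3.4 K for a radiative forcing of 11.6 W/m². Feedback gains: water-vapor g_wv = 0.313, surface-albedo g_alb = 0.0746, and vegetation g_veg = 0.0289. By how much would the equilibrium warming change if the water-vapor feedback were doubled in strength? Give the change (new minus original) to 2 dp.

6.74 K

Original: g = 0.4165, ΔT = 3.4/(1−0.4165) = 5.8269 K.
With doubled water-vapor: g' = 0.7295, ΔT' = 3.4/(1−0.7295) = 12.5693 K.
Change = 12.5693 − 5.8269 = 6.74 K.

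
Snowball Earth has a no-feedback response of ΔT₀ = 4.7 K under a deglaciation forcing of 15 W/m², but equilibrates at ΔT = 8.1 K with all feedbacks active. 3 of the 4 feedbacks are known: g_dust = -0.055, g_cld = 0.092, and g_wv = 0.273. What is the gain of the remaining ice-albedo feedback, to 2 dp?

Amplification A = ΔT/ΔT₀ = 8.1/4.7 = 1.723.
Total gain g = 1 − 1/A = 1 − 1/1.723 = 0.4196.
Known gains sum to -0.055 + 0.092 + 0.273 = 0.31.
g_ice = 0.4196 − 0.31 = 0.11.

0.11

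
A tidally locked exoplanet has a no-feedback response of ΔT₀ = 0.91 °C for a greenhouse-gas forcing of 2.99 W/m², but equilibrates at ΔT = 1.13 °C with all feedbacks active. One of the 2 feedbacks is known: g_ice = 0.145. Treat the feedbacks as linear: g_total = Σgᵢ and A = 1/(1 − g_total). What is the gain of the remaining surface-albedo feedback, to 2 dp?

Amplification A = ΔT/ΔT₀ = 1.13/0.91 = 1.242.
Total gain g = 1 − 1/A = 1 − 1/1.242 = 0.1948.
The known gain is 0.145.
g_alb = 0.1948 − 0.145 = 0.05.

0.05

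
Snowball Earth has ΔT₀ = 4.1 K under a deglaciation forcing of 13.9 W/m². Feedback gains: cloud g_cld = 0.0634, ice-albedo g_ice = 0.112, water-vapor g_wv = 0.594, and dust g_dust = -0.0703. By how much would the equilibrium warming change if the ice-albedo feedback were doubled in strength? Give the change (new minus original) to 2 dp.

8.08 K

Original: g = 0.6991, ΔT = 4.1/(1−0.6991) = 13.6258 K.
With doubled ice-albedo: g' = 0.8111, ΔT' = 4.1/(1−0.8111) = 21.7046 K.
Change = 21.7046 − 13.6258 = 8.08 K.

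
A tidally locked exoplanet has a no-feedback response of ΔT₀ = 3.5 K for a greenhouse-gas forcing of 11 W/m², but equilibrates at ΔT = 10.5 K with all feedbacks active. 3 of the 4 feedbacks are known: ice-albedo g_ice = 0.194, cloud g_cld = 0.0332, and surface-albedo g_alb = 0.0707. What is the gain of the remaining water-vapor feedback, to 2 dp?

0.37

Amplification A = ΔT/ΔT₀ = 10.5/3.5 = 3.
Total gain g = 1 − 1/A = 1 − 1/3 = 0.6667.
Known gains sum to 0.194 + 0.0332 + 0.0707 = 0.2979.
g_wv = 0.6667 − 0.2979 = 0.37.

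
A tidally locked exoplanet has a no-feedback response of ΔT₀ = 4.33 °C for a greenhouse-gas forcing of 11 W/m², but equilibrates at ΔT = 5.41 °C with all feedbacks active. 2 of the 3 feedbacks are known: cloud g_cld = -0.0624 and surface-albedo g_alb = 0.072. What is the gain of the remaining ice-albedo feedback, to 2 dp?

Amplification A = ΔT/ΔT₀ = 5.41/4.33 = 1.249.
Total gain g = 1 − 1/A = 1 − 1/1.249 = 0.1994.
Known gains sum to -0.0624 + 0.072 = 0.0096.
g_ice = 0.1994 − 0.0096 = 0.19.

0.19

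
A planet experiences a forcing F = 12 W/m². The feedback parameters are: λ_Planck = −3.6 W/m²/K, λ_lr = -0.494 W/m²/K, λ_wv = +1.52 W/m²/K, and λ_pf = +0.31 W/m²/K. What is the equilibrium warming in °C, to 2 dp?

Net feedback parameter λ = (−3.6) + (-0.494) + (+1.52) + (+0.31) = -2.264 W/m²/K.
ΔT = −F/λ = −12/(-2.264) = 5.30 °C.

5.30 °C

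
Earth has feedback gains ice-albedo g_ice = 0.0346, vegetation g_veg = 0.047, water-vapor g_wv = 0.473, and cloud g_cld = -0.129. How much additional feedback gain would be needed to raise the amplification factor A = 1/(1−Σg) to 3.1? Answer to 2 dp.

Current total gain = 0.4256.
Target gain for A = 3.1: g* = 1 − 1/3.1 = 0.6774.
Additional gain needed = 0.6774 − 0.4256 = 0.25.

0.25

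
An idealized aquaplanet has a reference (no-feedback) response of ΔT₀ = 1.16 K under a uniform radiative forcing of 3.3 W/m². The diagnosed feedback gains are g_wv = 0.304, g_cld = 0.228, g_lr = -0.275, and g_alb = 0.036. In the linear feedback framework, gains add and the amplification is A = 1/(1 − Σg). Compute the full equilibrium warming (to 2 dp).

Total gain g = 0.304 + 0.228 − 0.275 + 0.036 = 0.293.
Amplification A = 1/(1 − 0.293) = 1.414.
ΔT = 1.16 × 1.414 = 1.64 K.

1.64 K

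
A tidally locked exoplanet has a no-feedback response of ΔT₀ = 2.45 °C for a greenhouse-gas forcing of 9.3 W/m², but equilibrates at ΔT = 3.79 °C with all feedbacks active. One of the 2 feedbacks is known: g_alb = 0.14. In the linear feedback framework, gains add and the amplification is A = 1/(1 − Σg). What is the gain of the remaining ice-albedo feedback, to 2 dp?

Amplification A = ΔT/ΔT₀ = 3.79/2.45 = 1.547.
Total gain g = 1 − 1/A = 1 − 1/1.547 = 0.3536.
The known gain is 0.14.
g_ice = 0.3536 − 0.14 = 0.21.

0.21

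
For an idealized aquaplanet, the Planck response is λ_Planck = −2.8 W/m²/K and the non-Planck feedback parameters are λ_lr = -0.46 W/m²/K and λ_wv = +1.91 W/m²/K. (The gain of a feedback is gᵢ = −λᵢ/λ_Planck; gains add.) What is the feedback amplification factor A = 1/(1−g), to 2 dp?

2.07

Convert to gains: g_lr = -0.46/2.8 = -0.1643; g_wv = 1.91/2.8 = 0.6821.
Total gain g = 0.5178.
A = 1/(1 − 0.5178) = 2.07.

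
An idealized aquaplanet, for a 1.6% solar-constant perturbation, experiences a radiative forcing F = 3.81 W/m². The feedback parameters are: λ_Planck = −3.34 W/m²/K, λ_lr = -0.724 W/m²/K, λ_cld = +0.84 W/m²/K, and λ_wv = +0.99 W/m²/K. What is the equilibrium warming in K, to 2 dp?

Net feedback parameter λ = (−3.34) + (-0.724) + (+0.84) + (+0.99) = -2.234 W/m²/K.
ΔT = −F/λ = −3.81/(-2.234) = 1.71 K.

1.71 K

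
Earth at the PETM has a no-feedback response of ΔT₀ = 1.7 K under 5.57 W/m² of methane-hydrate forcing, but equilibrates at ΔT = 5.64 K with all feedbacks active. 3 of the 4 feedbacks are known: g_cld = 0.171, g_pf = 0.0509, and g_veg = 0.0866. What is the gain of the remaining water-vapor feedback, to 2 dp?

0.39

Amplification A = ΔT/ΔT₀ = 5.64/1.7 = 3.318.
Total gain g = 1 − 1/A = 1 − 1/3.318 = 0.6986.
Known gains sum to 0.171 + 0.0509 + 0.0866 = 0.3085.
g_wv = 0.6986 − 0.3085 = 0.39.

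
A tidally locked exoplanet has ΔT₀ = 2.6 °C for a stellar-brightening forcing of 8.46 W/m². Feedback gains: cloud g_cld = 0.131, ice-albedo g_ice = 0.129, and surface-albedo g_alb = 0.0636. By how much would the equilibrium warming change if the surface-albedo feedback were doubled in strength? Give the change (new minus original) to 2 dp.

Original: g = 0.3236, ΔT = 2.6/(1−0.3236) = 3.8439 °C.
With doubled surface-albedo: g' = 0.3872, ΔT' = 2.6/(1−0.3872) = 4.2428 °C.
Change = 4.2428 − 3.8439 = 0.40 °C.

0.40 °C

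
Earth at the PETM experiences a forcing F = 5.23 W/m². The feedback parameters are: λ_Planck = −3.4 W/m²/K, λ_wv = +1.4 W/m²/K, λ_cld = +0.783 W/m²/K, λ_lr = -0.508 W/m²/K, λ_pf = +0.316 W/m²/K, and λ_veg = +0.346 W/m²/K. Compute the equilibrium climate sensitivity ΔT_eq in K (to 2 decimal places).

4.92 K

Net feedback parameter λ = (−3.4) + (+1.4) + (+0.783) + (-0.508) + (+0.316) + (+0.346) = -1.063 W/m²/K.
ΔT = −F/λ = −5.23/(-1.063) = 4.92 K.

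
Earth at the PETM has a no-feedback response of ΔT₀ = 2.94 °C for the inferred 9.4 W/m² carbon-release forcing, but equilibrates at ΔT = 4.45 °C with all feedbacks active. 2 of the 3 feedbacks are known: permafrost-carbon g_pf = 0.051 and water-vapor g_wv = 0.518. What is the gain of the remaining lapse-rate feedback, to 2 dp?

Amplification A = ΔT/ΔT₀ = 4.45/2.94 = 1.514.
Total gain g = 1 − 1/A = 1 − 1/1.514 = 0.3395.
Known gains sum to 0.051 + 0.518 = 0.569.
g_lr = 0.3395 − 0.569 = -0.23.

-0.23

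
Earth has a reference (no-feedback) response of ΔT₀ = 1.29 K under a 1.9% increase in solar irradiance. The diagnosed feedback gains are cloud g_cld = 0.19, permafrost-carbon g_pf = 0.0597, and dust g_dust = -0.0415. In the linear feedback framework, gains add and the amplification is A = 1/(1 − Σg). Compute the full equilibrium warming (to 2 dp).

1.63 K

Total gain g = 0.19 + 0.0597 − 0.0415 = 0.2082.
Amplification A = 1/(1 − 0.2082) = 1.263.
ΔT = 1.29 × 1.263 = 1.63 K.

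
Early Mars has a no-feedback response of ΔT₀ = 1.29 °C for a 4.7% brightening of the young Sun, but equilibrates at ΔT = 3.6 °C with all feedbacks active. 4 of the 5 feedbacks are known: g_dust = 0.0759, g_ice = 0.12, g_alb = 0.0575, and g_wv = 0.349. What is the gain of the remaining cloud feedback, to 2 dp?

0.04

Amplification A = ΔT/ΔT₀ = 3.6/1.29 = 2.791.
Total gain g = 1 − 1/A = 1 − 1/2.791 = 0.6417.
Known gains sum to 0.0759 + 0.12 + 0.0575 + 0.349 = 0.6024.
g_cld = 0.6417 − 0.6024 = 0.04.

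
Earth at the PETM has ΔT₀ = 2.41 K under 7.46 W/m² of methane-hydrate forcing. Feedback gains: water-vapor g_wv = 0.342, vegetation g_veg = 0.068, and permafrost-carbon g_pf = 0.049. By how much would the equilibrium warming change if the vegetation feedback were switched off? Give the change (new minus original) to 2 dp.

Original: g = 0.459, ΔT = 2.41/(1−0.459) = 4.4547 K.
Without vegetation: g' = 0.391, ΔT' = 2.41/(1−0.391) = 3.9573 K.
Change = 3.9573 − 4.4547 = -0.50 K.

-0.50 K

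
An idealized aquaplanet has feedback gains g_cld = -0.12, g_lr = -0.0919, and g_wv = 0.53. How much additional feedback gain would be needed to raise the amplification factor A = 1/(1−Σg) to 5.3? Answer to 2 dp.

0.49

Current total gain = 0.3181.
Target gain for A = 5.3: g* = 1 − 1/5.3 = 0.8113.
Additional gain needed = 0.8113 − 0.3181 = 0.49.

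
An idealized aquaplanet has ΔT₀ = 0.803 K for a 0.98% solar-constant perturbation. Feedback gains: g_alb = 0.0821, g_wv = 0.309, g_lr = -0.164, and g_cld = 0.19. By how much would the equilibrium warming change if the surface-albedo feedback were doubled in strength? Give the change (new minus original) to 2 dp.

0.23 K

Original: g = 0.4171, ΔT = 0.803/(1−0.4171) = 1.3776 K.
With doubled surface-albedo: g' = 0.4992, ΔT' = 0.803/(1−0.4992) = 1.6034 K.
Change = 1.6034 − 1.3776 = 0.23 K.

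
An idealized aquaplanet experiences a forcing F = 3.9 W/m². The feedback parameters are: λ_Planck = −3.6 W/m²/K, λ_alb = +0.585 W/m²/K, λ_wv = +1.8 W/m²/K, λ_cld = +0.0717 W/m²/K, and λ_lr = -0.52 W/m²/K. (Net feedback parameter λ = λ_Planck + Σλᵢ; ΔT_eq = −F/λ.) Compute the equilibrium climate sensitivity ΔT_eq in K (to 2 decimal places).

2.34 K

Net feedback parameter λ = (−3.6) + (+0.585) + (+1.8) + (+0.0717) + (-0.52) = -1.6633 W/m²/K.
ΔT = −F/λ = −3.9/(-1.6633) = 2.34 K.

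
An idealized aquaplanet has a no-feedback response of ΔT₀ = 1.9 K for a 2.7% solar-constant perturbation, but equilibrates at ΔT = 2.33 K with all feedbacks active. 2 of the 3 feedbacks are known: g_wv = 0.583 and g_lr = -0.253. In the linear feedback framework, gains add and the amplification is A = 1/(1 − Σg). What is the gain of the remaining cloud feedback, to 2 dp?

-0.15

Amplification A = ΔT/ΔT₀ = 2.33/1.9 = 1.226.
Total gain g = 1 − 1/A = 1 − 1/1.226 = 0.1843.
Known gains sum to 0.583 − 0.253 = 0.33.
g_cld = 0.1843 − 0.33 = -0.15.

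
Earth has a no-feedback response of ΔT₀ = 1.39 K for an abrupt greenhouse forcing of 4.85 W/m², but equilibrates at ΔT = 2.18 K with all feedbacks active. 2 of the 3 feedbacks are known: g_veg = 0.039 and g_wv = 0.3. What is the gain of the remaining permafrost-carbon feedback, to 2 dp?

0.02

Amplification A = ΔT/ΔT₀ = 2.18/1.39 = 1.568.
Total gain g = 1 − 1/A = 1 − 1/1.568 = 0.3622.
Known gains sum to 0.039 + 0.3 = 0.339.
g_pf = 0.3622 − 0.339 = 0.02.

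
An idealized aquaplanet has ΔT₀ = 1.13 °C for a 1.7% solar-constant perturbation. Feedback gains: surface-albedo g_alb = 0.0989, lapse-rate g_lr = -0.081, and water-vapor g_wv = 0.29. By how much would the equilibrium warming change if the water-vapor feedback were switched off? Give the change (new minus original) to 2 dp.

-0.48 °C

Original: g = 0.3079, ΔT = 1.13/(1−0.3079) = 1.6327 °C.
Without water-vapor: g' = 0.0179, ΔT' = 1.13/(1−0.0179) = 1.1506 °C.
Change = 1.1506 − 1.6327 = -0.48 °C.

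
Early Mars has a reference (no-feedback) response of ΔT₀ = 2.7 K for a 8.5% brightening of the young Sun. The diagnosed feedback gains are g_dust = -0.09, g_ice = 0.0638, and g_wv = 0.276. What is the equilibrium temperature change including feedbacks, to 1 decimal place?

3.6 K

Total gain g = -0.09 + 0.0638 + 0.276 = 0.2498.
Amplification A = 1/(1 − 0.2498) = 1.333.
ΔT = 2.7 × 1.333 = 3.6 K.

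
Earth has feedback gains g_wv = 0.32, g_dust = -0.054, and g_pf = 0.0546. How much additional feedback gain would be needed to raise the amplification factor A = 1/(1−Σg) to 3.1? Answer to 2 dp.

0.36

Current total gain = 0.3206.
Target gain for A = 3.1: g* = 1 − 1/3.1 = 0.6774.
Additional gain needed = 0.6774 − 0.3206 = 0.36.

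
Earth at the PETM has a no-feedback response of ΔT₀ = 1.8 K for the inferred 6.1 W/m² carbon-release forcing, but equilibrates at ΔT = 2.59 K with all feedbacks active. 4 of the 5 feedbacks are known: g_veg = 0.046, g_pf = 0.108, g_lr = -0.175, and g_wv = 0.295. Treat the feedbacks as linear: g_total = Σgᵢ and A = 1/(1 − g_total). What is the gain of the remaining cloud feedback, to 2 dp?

0.03

Amplification A = ΔT/ΔT₀ = 2.59/1.8 = 1.439.
Total gain g = 1 − 1/A = 1 − 1/1.439 = 0.3051.
Known gains sum to 0.046 + 0.108 − 0.175 + 0.295 = 0.274.
g_cld = 0.3051 − 0.274 = 0.03.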